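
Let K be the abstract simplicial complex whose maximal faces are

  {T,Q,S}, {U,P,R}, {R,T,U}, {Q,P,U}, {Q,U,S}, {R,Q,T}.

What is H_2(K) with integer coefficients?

H_2 = 0.

Take the total order P < Q < R < S < T < U on the vertex set. Then K (dimension 2) consists of the simplices:

  0-simplices (6): P, Q, R, S, T, U
  1-simplices (12): PQ, PR, PU, QR, QS, QT, QU, RT, RU, ST, SU, TU
  2-simplices (6): PQU, PRU, QRT, QST, QSU, RTU

so the chain groups are C_0 ≅ Z^6, C_1 ≅ Z^12, C_2 ≅ Z^6.

∂_1: C_1 → C_0 maps an edge to its endpoints' difference, ∂[p,q] = q − p. For instance
  ∂PR = R − P.
As a 6×12 matrix over Z this has rank 5, with invariant factors (1,1,1,1,1).

Boundary ∂_2: C_2 → C_1 maps a triangle to the signed sum of its edges. For instance
  ∂RTU = TU − RU + RT,
  ∂QST = ST − QT + QS.
As a 12×6 matrix over Z this has rank 6, with invariant factors (1,1,1,1,1,1).

From H_k ≅ ker(∂_k) / im(∂_{k+1}) we obtain:

  H_2: rank ker ∂_2 − rank ∂_3 = (6 − 6) − 0 = 0, and there is no ∂_3, so H_2 ≅ 0.

(K is a triangulation of the cylinder S^1 x I.)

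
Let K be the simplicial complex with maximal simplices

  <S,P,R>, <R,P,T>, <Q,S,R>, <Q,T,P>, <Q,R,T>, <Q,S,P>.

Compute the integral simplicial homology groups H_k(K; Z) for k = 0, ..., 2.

K has 5 vertices, 9 edges, 6 triangles.
rank ∂_0 = 0, rank ∂_1 = 4 ⇒ b_0 = 5 − 0 − 4 = 1; all invariant factors of ∂_1 are 1 so no torsion. So H_0 = Z.
rank ∂_1 = 4, rank ∂_2 = 5 ⇒ b_1 = 9 − 4 − 5 = 0; all invariant factors of ∂_2 are 1 so no torsion. So H_1 = 0.
rank ∂_2 = 5, rank ∂_3 = 0 ⇒ b_2 = 6 − 5 − 0 = 1. So H_2 = Z.

H_0 ≅ Z,  H_1 = 0,  H_2 ≅ Z.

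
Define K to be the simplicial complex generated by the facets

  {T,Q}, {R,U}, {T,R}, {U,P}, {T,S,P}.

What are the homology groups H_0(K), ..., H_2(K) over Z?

Fix the vertex order P < Q < R < S < T < U and write every simplex with vertices in increasing order. Then dim K = 2 and the simplices of K are:

  0-simplices (6): P, Q, R, S, T, U
  1-simplices (7): PS, PT, PU, QT, RT, RU, ST
  2-simplices (1): PST

giving chain groups C_0 ≅ Z^6, C_1 ≅ Z^7, C_2 ≅ Z^1.

The boundary map ∂_1: C_1 → C_0 is given by ∂[p,q] = [q] − [p]. For instance
  ∂ST = T − S.
The 6×7 boundary matrix has rank 5 and Smith normal form diag(1,1,1,1,1).

The boundary map ∂_2: C_2 → C_1 sends each 2-simplex [p,q,r] to [q,r] − [p,r] + [p,q]. For instance
  ∂PST = ST − PT + PS.
The 7×1 boundary matrix has rank 1 and Smith normal form diag(1).

Reading off H_k = ker ∂_k / im ∂_{k+1}:

  H_0: rank C_0 − rank ∂_1 = 6 − 5 = 1, and the invariant factors of ∂_1 are all 1, so H_0 = Z.
  H_1: rank ker ∂_1 − rank ∂_2 = (7 − 5) − 1 = 1, and the invariant factors of ∂_2 are all 1, so H_1 = Z.
  H_2: rank ker ∂_2 − rank ∂_3 = (1 − 1) − 0 = 0, and there is no ∂_3, so H_2 = 0.

H_0 ≅ Z,  H_1 ≅ Z,  H_2 = 0.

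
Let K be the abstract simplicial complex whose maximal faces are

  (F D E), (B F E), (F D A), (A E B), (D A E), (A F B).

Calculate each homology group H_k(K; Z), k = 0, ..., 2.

H_0 ≅ Z,  H_1 = 0,  H_2 ≅ Z.

Order the vertices as A < B < D < E < F. Listing each simplex with vertices in this order, K has dimension 2 with simplices:

  0-simplices (5): A, B, D, E, F
  1-simplices (9): AB, AD, AE, AF, BE, BF, DE, DF, EF
  2-simplices (6): ABE, ABF, ADE, ADF, BEF, DEF

giving chain groups C_0 ≅ Z^5, C_1 ≅ Z^9, C_2 ≅ Z^6.

∂_1: C_1 → C_0 sends each edge [p,q] (with p < q) to q − p. For instance
  ∂BE = E − B.
This gives a 5×9 integer matrix of rank 4; reducing to Smith normal form yields diagonal entries (1,1,1,1).

The boundary map ∂_2: C_2 → C_1 acts by ∂[p,q,r] = [q,r] − [p,r] + [p,q]. For instance
  ∂ADE = DE − AE + AD,
  ∂ABF = BF − AF + AB.
The resulting 9×6 matrix has rank 5, and its Smith normal form has invariant factors (1,1,1,1,1).

From H_k ≅ ker(∂_k) / im(∂_{k+1}) we obtain:

  H_0: rank C_0 − rank ∂_1 = 5 − 4 = 1, and the invariant factors of ∂_1 are all 1, so H_0 = Z.
  H_1: rank ker ∂_1 − rank ∂_2 = (9 − 4) − 5 = 0, and the invariant factors of ∂_2 are all 1, so H_1 = 0.
  H_2: rank ker ∂_2 − rank ∂_3 = (6 − 5) − 0 = 1, and there is no ∂_3, so H_2 = Z.

As a check, the Euler characteristic is 5 − 9 + 6 = 2, which agrees with 1 − 0 + 1 = 2.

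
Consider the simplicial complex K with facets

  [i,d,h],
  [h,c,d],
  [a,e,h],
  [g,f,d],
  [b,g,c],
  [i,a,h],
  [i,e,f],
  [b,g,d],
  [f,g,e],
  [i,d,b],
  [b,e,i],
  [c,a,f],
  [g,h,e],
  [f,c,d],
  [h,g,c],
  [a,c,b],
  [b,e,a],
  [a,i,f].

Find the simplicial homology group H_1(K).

We work with the vertex ordering a < b < c < d < e < f < g < h < i. The simplices of K, each written with vertices in increasing order, are:

  0-simplices (9): a, b, c, d, e, f, g, h, i
  1-simplices (27): ab, ac, ae, af, ah, ai, bc, bd, be, bg, bi, cd, cf, cg, ch, df, dg, dh, di, ef, eg, eh, ei, fg, fi, gh, hi
  2-simplices (18): abc, abe, acf, aeh, afi, ahi, bcg, bdg, bdi, bei, cdf, cdh, cgh, dfg, dhi, efg, efi, egh

so the chain groups are C_0 ≅ Z^9, C_1 ≅ Z^27, C_2 ≅ Z^18.

The boundary map ∂_1: C_1 → C_0 maps an edge to its endpoints' difference, ∂[p,q] = q − p. For instance
  ∂ch = h − c.
The 9×27 boundary matrix has rank 8 and Smith normal form diag(1,1,1,1,1,1,1,1).

The boundary map ∂_2: C_2 → C_1 acts by ∂[p,q,r] = [q,r] − [p,r] + [p,q]. For instance
  ∂bcg = cg − bg + bc,
  ∂dhi = hi − di + dh.
This gives a 27×18 integer matrix of rank 18; reducing to Smith normal form yields diagonal entries (1,1,1,1,1,1,1,1,1,1,1,1,1,1,1,1,1,2).

Now H_k = ker ∂_k / im ∂_{k+1}, so:

  H_1: rank ker ∂_1 − rank ∂_2 = (27 − 8) − 18 = 1, and ∂_2 has invariant factor 2 > 1, so H_1 ≅ Z ⊕ Z/2.

(K is a triangulation of the Klein bottle.)

H_1 ≅ Z ⊕ Z/2.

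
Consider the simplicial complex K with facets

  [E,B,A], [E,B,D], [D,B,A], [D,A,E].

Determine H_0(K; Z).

H_0 = Z.

Take the total order A < B < D < E on the vertex set. Then K (dimension 2) consists of the simplices:

  0-simplices (4): A, B, D, E
  1-simplices (6): AB, AD, AE, BD, BE, DE
  2-simplices (4): ABD, ABE, ADE, BDE

giving chain groups C_0 ≅ Z^4, C_1 ≅ Z^6, C_2 ≅ Z^4.

The boundary map ∂_1: C_1 → C_0 is given by ∂[p,q] = [q] − [p].
This gives a 4×6 integer matrix of rank 3; reducing to Smith normal form yields diagonal entries (1,1,1).

The boundary map ∂_2: C_2 → C_1 acts by ∂[p,q,r] = [q,r] − [p,r] + [p,q]. For instance
  ∂ADE = DE − AE + AD,
  ∂BDE = DE − BE + BD.
This gives a 6×4 integer matrix of rank 3; reducing to Smith normal form yields diagonal entries (1,1,1).

From H_k ≅ ker(∂_k) / im(∂_{k+1}) we obtain:

  H_0: rank C_0 − rank ∂_1 = 4 − 3 = 1, and the invariant factors of ∂_1 are all 1, so H_0 = Z.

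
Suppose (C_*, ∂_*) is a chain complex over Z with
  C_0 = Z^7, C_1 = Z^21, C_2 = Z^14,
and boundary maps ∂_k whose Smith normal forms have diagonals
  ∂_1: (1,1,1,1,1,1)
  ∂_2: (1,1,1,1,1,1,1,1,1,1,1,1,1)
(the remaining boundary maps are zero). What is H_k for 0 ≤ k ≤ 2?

H_0 ≅ Z,  H_1 ≅ Z^2,  H_2 ≅ Z.

H_0: b_0 = 7 − 0 − 6 = 1; torsion from ∂_1 factors > 1: none. So H_0 ≅ Z.
H_1: b_1 = 21 − 6 − 13 = 2; torsion from ∂_2 factors > 1: none. So H_1 ≅ Z^2.
H_2: b_2 = 14 − 13 − 0 = 1; torsion from ∂_3 factors > 1: none. So H_2 ≅ Z.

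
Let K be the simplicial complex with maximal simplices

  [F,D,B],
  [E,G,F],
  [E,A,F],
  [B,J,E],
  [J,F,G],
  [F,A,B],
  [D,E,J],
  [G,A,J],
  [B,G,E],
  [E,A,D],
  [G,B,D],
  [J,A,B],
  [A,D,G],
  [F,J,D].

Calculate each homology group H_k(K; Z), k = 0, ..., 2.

Take the total order A < B < D < E < F < G < J on the vertex set. Then K (dimension 2) consists of the simplices:

  0-simplices (7): A, B, D, E, F, G, J
  1-simplices (21): AB, AD, AE, AF, AG, AJ, BD, BE, BF, BG, BJ, DE, DF, DG, DJ, EF, EG, EJ, FG, FJ, GJ
  2-simplices (14): ABF, ABJ, ADE, ADG, AEF, AGJ, BDF, BDG, BEG, BEJ, DEJ, DFJ, EFG, FGJ

giving chain groups C_0 ≅ Z^7, C_1 ≅ Z^21, C_2 ≅ Z^14.

The boundary map ∂_1: C_1 → C_0 sends each edge [p,q] (with p < q) to q − p. For instance
  ∂AJ = J − A.
The resulting 7×21 matrix has rank 6, and its Smith normal form has invariant factors (1,1,1,1,1,1).

The boundary map ∂_2: C_2 → C_1 acts by ∂[p,q,r] = [q,r] − [p,r] + [p,q]. For instance
  ∂BDF = DF − BF + BD,
  ∂DEJ = EJ − DJ + DE.
As a 21×14 matrix over Z this has rank 13, with invariant factors (1,1,1,1,1,1,1,1,1,1,1,1,1).

Now H_k = ker ∂_k / im ∂_{k+1}, so:

  H_0: rank C_0 − rank ∂_1 = 7 − 6 = 1, and the invariant factors of ∂_1 are all 1, so H_0 ≅ Z.
  H_1: rank ker ∂_1 − rank ∂_2 = (21 − 6) − 13 = 2, and the invariant factors of ∂_2 are all 1, so H_1 ≅ Z^2.
  H_2: rank ker ∂_2 − rank ∂_3 = (14 − 13) − 0 = 1, and there is no ∂_3, so H_2 ≅ Z.

H_0 ≅ Z,  H_1 ≅ Z^2,  H_2 ≅ Z.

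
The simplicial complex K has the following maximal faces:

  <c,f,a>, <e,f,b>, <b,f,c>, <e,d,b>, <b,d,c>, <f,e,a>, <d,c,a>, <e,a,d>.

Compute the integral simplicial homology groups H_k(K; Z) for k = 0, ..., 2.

K has 6 vertices, 12 edges, 8 triangles.
rank ∂_0 = 0, rank ∂_1 = 5 ⇒ b_0 = 6 − 0 − 5 = 1; all invariant factors of ∂_1 are 1 so no torsion. So H_0 = Z.
rank ∂_1 = 5, rank ∂_2 = 7 ⇒ b_1 = 12 − 5 − 7 = 0; all invariant factors of ∂_2 are 1 so no torsion. So H_1 = 0.
rank ∂_2 = 7, rank ∂_3 = 0 ⇒ b_2 = 8 − 7 − 0 = 1. So H_2 = Z.

H_0 = Z,  H_1 = 0,  H_2 = Z.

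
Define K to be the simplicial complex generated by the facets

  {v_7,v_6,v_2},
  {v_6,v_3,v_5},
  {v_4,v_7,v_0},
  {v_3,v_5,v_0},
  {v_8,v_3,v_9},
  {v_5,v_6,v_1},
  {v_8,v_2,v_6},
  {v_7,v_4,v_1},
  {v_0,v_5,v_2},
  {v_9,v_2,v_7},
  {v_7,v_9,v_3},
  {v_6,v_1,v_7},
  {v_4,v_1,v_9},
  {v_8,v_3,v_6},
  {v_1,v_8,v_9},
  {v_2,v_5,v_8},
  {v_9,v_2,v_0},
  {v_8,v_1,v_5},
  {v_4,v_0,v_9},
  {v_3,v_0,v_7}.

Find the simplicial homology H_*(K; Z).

Fix the vertex order v_0 < v_1 < v_2 < v_3 < v_4 < v_5 < v_6 < v_7 < v_8 < v_9 and write every simplex with vertices in increasing order. Then dim K = 2 and the simplices of K are:

  0-simplices (10): [v_0], [v_1], [v_2], [v_3], [v_4], [v_5], [v_6], [v_7], [v_8], [v_9]
  1-simplices (30): (30 of them)
  2-simplices (20): (20 of them)

giving chain groups C_0 ≅ Z^10, C_1 ≅ Z^30, C_2 ≅ Z^20.

The boundary map ∂_1: C_1 → C_0 maps an edge to its endpoints' difference, ∂[p,q] = q − p.
The 10×30 boundary matrix has rank 9 and Smith normal form diag(1,1,1,1,1,1,1,1,1).

The boundary map ∂_2: C_2 → C_1 acts by ∂[p,q,r] = [q,r] − [p,r] + [p,q]. For instance
  ∂[v_2,v_6,v_8] = [v_6,v_8] − [v_2,v_8] + [v_2,v_6],
  ∂[v_1,v_4,v_9] = [v_4,v_9] − [v_1,v_9] + [v_1,v_4].
The resulting 30×20 matrix has rank 20, and its Smith normal form has invariant factors (1,1,1,1,1,1,1,1,1,1,1,1,1,1,1,1,1,1,1,2).

Computing H_k = (kernel of ∂_k) / (image of ∂_{k+1}):

  H_0: rank C_0 − rank ∂_1 = 10 − 9 = 1, and the invariant factors of ∂_1 are all 1, so H_0 = Z.
  H_1: rank ker ∂_1 − rank ∂_2 = (30 − 9) − 20 = 1, and ∂_2 has invariant factor 2 > 1, so H_1 = Z ⊕ Z/2.
  H_2: rank ker ∂_2 − rank ∂_3 = (20 − 20) − 0 = 0, and there is no ∂_3, so H_2 = 0.

As a check, the Euler characteristic is 10 − 30 + 20 = 0, which agrees with 1 − 1 + 0 = 0.
(K is a triangulation of the Klein bottle.)

H_0 = Z,  H_1 = Z ⊕ Z/2,  H_2 = 0.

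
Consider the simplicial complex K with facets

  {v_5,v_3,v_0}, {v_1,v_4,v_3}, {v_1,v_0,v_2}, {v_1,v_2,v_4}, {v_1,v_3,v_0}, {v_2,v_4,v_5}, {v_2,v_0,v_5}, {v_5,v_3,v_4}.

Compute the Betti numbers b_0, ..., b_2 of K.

Order the vertices as v_0 < v_1 < v_2 < v_3 < v_4 < v_5. Listing each simplex with vertices in this order, K has dimension 2 with simplices:

  0-simplices (6): [v_0], [v_1], [v_2], [v_3], [v_4], [v_5]
  1-simplices (12): [v_0,v_1], [v_0,v_2], [v_0,v_3], [v_0,v_5], [v_1,v_2], [v_1,v_3], [v_1,v_4], [v_2,v_4], [v_2,v_5], [v_3,v_4], [v_3,v_5], [v_4,v_5]
  2-simplices (8): [v_0,v_1,v_2], [v_0,v_1,v_3], [v_0,v_2,v_5], [v_0,v_3,v_5], [v_1,v_2,v_4], [v_1,v_3,v_4], [v_2,v_4,v_5], [v_3,v_4,v_5]

so the chain groups are C_0 ≅ Z^6, C_1 ≅ Z^12, C_2 ≅ Z^8.

Boundary ∂_1: C_1 → C_0 maps an edge to its endpoints' difference, ∂[p,q] = q − p.
The 6×12 boundary matrix has rank 5 and Smith normal form diag(1,1,1,1,1).

The boundary map ∂_2: C_2 → C_1 maps a triangle to the signed sum of its edges. For instance
  ∂[v_0,v_3,v_5] = [v_3,v_5] − [v_0,v_5] + [v_0,v_3],
  ∂[v_2,v_4,v_5] = [v_4,v_5] − [v_2,v_5] + [v_2,v_4].
This gives a 12×8 integer matrix of rank 7; reducing to Smith normal form yields diagonal entries (1,1,1,1,1,1,1).

Now H_k = ker ∂_k / im ∂_{k+1}, so:

  H_0: rank C_0 − rank ∂_1 = 6 − 5 = 1, and the invariant factors of ∂_1 are all 1, so H_0 ≅ Z.
  H_1: rank ker ∂_1 − rank ∂_2 = (12 − 5) − 7 = 0, and the invariant factors of ∂_2 are all 1, so H_1 ≅ 0.
  H_2: rank ker ∂_2 − rank ∂_3 = (8 − 7) − 0 = 1, and there is no ∂_3, so H_2 ≅ Z.

As a check, the Euler characteristic is 6 − 12 + 8 = 2, which agrees with 1 − 0 + 1 = 2.

Hence the Betti numbers are b_0 = 1, b_1 = 0, b_2 = 1.

b_0 = 1, b_1 = 0, b_2 = 1.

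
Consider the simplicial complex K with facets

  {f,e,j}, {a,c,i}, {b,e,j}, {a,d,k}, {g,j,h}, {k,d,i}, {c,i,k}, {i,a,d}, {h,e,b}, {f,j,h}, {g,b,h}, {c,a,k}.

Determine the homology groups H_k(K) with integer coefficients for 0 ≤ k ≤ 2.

K has 11 vertices, 21 edges, 12 triangles.
rank ∂_0 = 0, rank ∂_1 = 9 ⇒ b_0 = 11 − 0 − 9 = 2; all invariant factors of ∂_1 are 1 so no torsion. So H_0 = Z^2.
rank ∂_1 = 9, rank ∂_2 = 11 ⇒ b_1 = 21 − 9 − 11 = 1; all invariant factors of ∂_2 are 1 so no torsion. So H_1 = Z.
rank ∂_2 = 11, rank ∂_3 = 0 ⇒ b_2 = 12 − 11 − 0 = 1. So H_2 = Z.

H_0 = Z^2,  H_1 = Z,  H_2 = Z.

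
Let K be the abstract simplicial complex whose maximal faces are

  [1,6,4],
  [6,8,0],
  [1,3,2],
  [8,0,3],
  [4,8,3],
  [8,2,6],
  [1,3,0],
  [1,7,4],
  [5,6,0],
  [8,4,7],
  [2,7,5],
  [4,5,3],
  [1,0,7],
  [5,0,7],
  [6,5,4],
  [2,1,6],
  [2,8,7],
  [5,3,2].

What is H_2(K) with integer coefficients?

H_2 ≅ Z.

Take the total order 0 < 1 < 2 < 3 < 4 < 5 < 6 < 7 < 8 on the vertex set. Then K (dimension 2) consists of the simplices:

  0-simplices (9): [0], [1], [2], [3], [4], [5], [6], [7], [8]
  1-simplices (27): (27 of them)
  2-simplices (18): [0,1,3], [0,1,7], [0,3,8], [0,5,6], [0,5,7], [0,6,8], [1,2,3], [1,2,6], [1,4,6], [1,4,7], [2,3,5], [2,5,7], [2,6,8], [2,7,8], [3,4,5], [3,4,8], [4,5,6], [4,7,8]

Hence C_0 ≅ Z^9, C_1 ≅ Z^27, C_2 ≅ Z^18.

The boundary map ∂_1: C_1 → C_0 sends each edge [p,q] (with p < q) to q − p. For instance
  ∂[2,8] = [8] − [2].
As a 9×27 matrix over Z this has rank 8, with invariant factors (1,1,1,1,1,1,1,1).

∂_2: C_2 → C_1 acts by ∂[p,q,r] = [q,r] − [p,r] + [p,q]. For instance
  ∂[3,4,8] = [4,8] − [3,8] + [3,4],
  ∂[4,7,8] = [7,8] − [4,8] + [4,7].
The resulting 27×18 matrix has rank 17, and its Smith normal form has invariant factors (1,1,1,1,1,1,1,1,1,1,1,1,1,1,1,1,1).

Now H_k = ker ∂_k / im ∂_{k+1}, so:

  H_2: rank ker ∂_2 − rank ∂_3 = (18 − 17) − 0 = 1, and there is no ∂_3, so H_2 = Z.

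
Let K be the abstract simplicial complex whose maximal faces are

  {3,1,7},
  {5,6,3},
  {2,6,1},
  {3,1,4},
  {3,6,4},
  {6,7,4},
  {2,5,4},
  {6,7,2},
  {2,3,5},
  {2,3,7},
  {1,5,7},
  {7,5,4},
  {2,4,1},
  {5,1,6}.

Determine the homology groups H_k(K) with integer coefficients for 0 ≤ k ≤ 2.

K has 7 vertices, 21 edges, 14 triangles.
rank ∂_0 = 0, rank ∂_1 = 6 ⇒ b_0 = 7 − 0 − 6 = 1; all invariant factors of ∂_1 are 1 so no torsion. So H_0 ≅ Z.
rank ∂_1 = 6, rank ∂_2 = 13 ⇒ b_1 = 21 − 6 − 13 = 2; all invariant factors of ∂_2 are 1 so no torsion. So H_1 ≅ Z^2.
rank ∂_2 = 13, rank ∂_3 = 0 ⇒ b_2 = 14 − 13 − 0 = 1. So H_2 ≅ Z.

H_0 = Z,  H_1 = Z^2,  H_2 = Z.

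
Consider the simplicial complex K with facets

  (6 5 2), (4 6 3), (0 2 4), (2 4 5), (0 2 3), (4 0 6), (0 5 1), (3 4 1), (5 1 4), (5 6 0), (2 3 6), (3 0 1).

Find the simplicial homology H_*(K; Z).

H_0 ≅ Z,  H_1 ≅ Z/2,  H_2 = 0.

Take the total order 0 < 1 < 2 < 3 < 4 < 5 < 6 on the vertex set. Then K (dimension 2) consists of the simplices:

  0-simplices (7): [0], [1], [2], [3], [4], [5], [6]
  1-simplices (18): [0,1], [0,2], [0,3], [0,4], [0,5], [0,6], [1,3], [1,4], [1,5], [2,3], [2,4], [2,5], [2,6], [3,4], [3,6], [4,5], [4,6], [5,6]
  2-simplices (12): [0,1,3], [0,1,5], [0,2,3], [0,2,4], [0,4,6], [0,5,6], [1,3,4], [1,4,5], [2,3,6], [2,4,5], [2,5,6], [3,4,6]

so the chain groups are C_0 ≅ Z^7, C_1 ≅ Z^18, C_2 ≅ Z^12.

The boundary map ∂_1: C_1 → C_0 is given by ∂[p,q] = [q] − [p].
The resulting 7×18 matrix has rank 6, and its Smith normal form has invariant factors (1,1,1,1,1,1).

Boundary ∂_2: C_2 → C_1 sends each 2-simplex [p,q,r] to [q,r] − [p,r] + [p,q]. For instance
  ∂[0,2,3] = [2,3] − [0,3] + [0,2],
  ∂[2,5,6] = [5,6] − [2,6] + [2,5].
As a 18×12 matrix over Z this has rank 12, with invariant factors (1,1,1,1,1,1,1,1,1,1,1,2).

Reading off H_k = ker ∂_k / im ∂_{k+1}:

  H_0: rank C_0 − rank ∂_1 = 7 − 6 = 1, and the invariant factors of ∂_1 are all 1, so H_0 ≅ Z.
  H_1: rank ker ∂_1 − rank ∂_2 = (18 − 6) − 12 = 0, and ∂_2 has invariant factor 2 > 1, so H_1 ≅ Z/2.
  H_2: rank ker ∂_2 − rank ∂_3 = (12 − 12) − 0 = 0, and there is no ∂_3, so H_2 ≅ 0.

(K is a triangulation of the real projective plane RP^2.)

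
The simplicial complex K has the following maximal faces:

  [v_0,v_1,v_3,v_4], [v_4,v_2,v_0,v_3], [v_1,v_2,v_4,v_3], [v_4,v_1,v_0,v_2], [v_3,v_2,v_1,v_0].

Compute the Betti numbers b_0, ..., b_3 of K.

b_0 = 1, b_1 = 0, b_2 = 0, b_3 = 1.

Order the vertices as v_0 < v_1 < v_2 < v_3 < v_4. Listing each simplex with vertices in this order, K has dimension 3 with simplices:

  0-simplices (5): [v_0], [v_1], [v_2], [v_3], [v_4]
  1-simplices (10): [v_0,v_1], [v_0,v_2], [v_0,v_3], [v_0,v_4], [v_1,v_2], [v_1,v_3], [v_1,v_4], [v_2,v_3], [v_2,v_4], [v_3,v_4]
  2-simplices (10): [v_0,v_1,v_2], [v_0,v_1,v_3], [v_0,v_1,v_4], [v_0,v_2,v_3], [v_0,v_2,v_4], [v_0,v_3,v_4], [v_1,v_2,v_3], [v_1,v_2,v_4], [v_1,v_3,v_4], [v_2,v_3,v_4]
  3-simplices (5): [v_0,v_1,v_2,v_3], [v_0,v_1,v_2,v_4], [v_0,v_1,v_3,v_4], [v_0,v_2,v_3,v_4], [v_1,v_2,v_3,v_4]

Hence C_0 ≅ Z^5, C_1 ≅ Z^10, C_2 ≅ Z^10, C_3 ≅ Z^5.

Boundary ∂_1: C_1 → C_0 sends each edge [p,q] (with p < q) to q − p. For instance
  ∂[v_3,v_4] = [v_4] − [v_3].
As a 5×10 matrix over Z this has rank 4, with invariant factors (1,1,1,1).

Boundary ∂_2: C_2 → C_1 sends each 2-simplex [p,q,r] to [q,r] − [p,r] + [p,q]. For instance
  ∂[v_0,v_1,v_2] = [v_1,v_2] − [v_0,v_2] + [v_0,v_1],
  ∂[v_0,v_2,v_4] = [v_2,v_4] − [v_0,v_4] + [v_0,v_2].
As a 10×10 matrix over Z this has rank 6, with invariant factors (1,1,1,1,1,1).

∂_3: C_3 → C_2 sends each 3-simplex σ to the alternating sum Σ_i (−1)^i (σ with its i-th vertex removed). For instance
  ∂[v_1,v_2,v_3,v_4] = [v_2,v_3,v_4] − [v_1,v_3,v_4] + [v_1,v_2,v_4] − [v_1,v_2,v_3],
  ∂[v_0,v_1,v_2,v_3] = [v_1,v_2,v_3] − [v_0,v_2,v_3] + [v_0,v_1,v_3] − [v_0,v_1,v_2].
The resulting 10×5 matrix has rank 4, and its Smith normal form has invariant factors (1,1,1,1).

Computing H_k = (kernel of ∂_k) / (image of ∂_{k+1}):

  H_0: rank C_0 − rank ∂_1 = 5 − 4 = 1, and the invariant factors of ∂_1 are all 1, so H_0 = Z.
  H_1: rank ker ∂_1 − rank ∂_2 = (10 − 4) − 6 = 0, and the invariant factors of ∂_2 are all 1, so H_1 = 0.
  H_2: rank ker ∂_2 − rank ∂_3 = (10 − 6) − 4 = 0, and the invariant factors of ∂_3 are all 1, so H_2 = 0.
  H_3: rank ker ∂_3 − rank ∂_4 = (5 − 4) − 0 = 1, and there is no ∂_4, so H_3 = Z.

As a check, the Euler characteristic is 5 − 10 + 10 − 5 = 0, which agrees with 1 − 0 + 0 − 1 = 0.

Hence the Betti numbers are b_0 = 1, b_1 = 0, b_2 = 0, b_3 = 1.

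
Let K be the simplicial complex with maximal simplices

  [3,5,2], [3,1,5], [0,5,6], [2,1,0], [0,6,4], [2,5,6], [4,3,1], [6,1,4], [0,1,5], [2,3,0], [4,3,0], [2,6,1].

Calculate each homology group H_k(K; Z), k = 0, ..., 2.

H_0 = Z,  H_1 = Z/2,  H_2 = 0.

Take the total order 0 < 1 < 2 < 3 < 4 < 5 < 6 on the vertex set. Then K (dimension 2) consists of the simplices:

  0-simplices (7): [0], [1], [2], [3], [4], [5], [6]
  1-simplices (18): [0,1], [0,2], [0,3], [0,4], [0,5], [0,6], [1,2], [1,3], [1,4], [1,5], [1,6], [2,3], [2,5], [2,6], [3,4], [3,5], [4,6], [5,6]
  2-simplices (12): [0,1,2], [0,1,5], [0,2,3], [0,3,4], [0,4,6], [0,5,6], [1,2,6], [1,3,4], [1,3,5], [1,4,6], [2,3,5], [2,5,6]

so the chain groups are C_0 ≅ Z^7, C_1 ≅ Z^18, C_2 ≅ Z^12.

∂_1: C_1 → C_0 maps an edge to its endpoints' difference, ∂[p,q] = q − p. For instance
  ∂[1,6] = [6] − [1].
The resulting 7×18 matrix has rank 6, and its Smith normal form has invariant factors (1,1,1,1,1,1).

The boundary map ∂_2: C_2 → C_1 acts by ∂[p,q,r] = [q,r] − [p,r] + [p,q]. For instance
  ∂[0,1,2] = [1,2] − [0,2] + [0,1],
  ∂[0,3,4] = [3,4] − [0,4] + [0,3].
As a 18×12 matrix over Z this has rank 12, with invariant factors (1,1,1,1,1,1,1,1,1,1,1,2).

Computing H_k = (kernel of ∂_k) / (image of ∂_{k+1}):

  H_0: rank C_0 − rank ∂_1 = 7 − 6 = 1, and the invariant factors of ∂_1 are all 1, so H_0 = Z.
  H_1: rank ker ∂_1 − rank ∂_2 = (18 − 6) − 12 = 0, and ∂_2 has invariant factor 2 > 1, so H_1 = Z/2.
  H_2: rank ker ∂_2 − rank ∂_3 = (12 − 12) − 0 = 0, and there is no ∂_3, so H_2 = 0.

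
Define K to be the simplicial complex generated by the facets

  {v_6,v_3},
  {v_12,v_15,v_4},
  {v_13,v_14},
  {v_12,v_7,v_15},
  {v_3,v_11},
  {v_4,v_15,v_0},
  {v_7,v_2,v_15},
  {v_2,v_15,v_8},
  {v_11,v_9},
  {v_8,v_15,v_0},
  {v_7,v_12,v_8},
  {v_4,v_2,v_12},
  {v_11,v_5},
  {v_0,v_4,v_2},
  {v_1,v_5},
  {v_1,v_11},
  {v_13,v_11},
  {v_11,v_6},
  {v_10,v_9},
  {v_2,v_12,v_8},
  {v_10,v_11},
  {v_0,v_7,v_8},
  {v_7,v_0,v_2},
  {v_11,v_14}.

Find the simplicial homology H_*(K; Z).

Fix the vertex order v_0 < v_1 < v_2 < v_3 < v_4 < v_5 < v_6 < v_7 < v_8 < v_9 < v_10 < v_11 < v_12 < v_13 < v_14 < v_15 and write every simplex with vertices in increasing order. Then dim K = 2 and the simplices of K are:

  0-simplices (16): [v_0], [v_1], [v_2], [v_3], [v_4], [v_5], [v_6], [v_7], [v_8], [v_9], [v_10], [v_11], [v_12], [v_13], [v_14], [v_15]
  1-simplices (30): (30 of them)
  2-simplices (12): (12 of them)

giving chain groups C_0 ≅ Z^16, C_1 ≅ Z^30, C_2 ≅ Z^12.

Boundary ∂_1: C_1 → C_0 maps an edge to its endpoints' difference, ∂[p,q] = q − p. For instance
  ∂[v_4,v_15] = [v_15] − [v_4].
This gives a 16×30 integer matrix of rank 14; reducing to Smith normal form yields diagonal entries (1,1,1,1,1,1,1,1,1,1,1,1,1,1).

∂_2: C_2 → C_1 acts by ∂[p,q,r] = [q,r] − [p,r] + [p,q]. For instance
  ∂[v_7,v_12,v_15] = [v_12,v_15] − [v_7,v_15] + [v_7,v_12],
  ∂[v_7,v_8,v_12] = [v_8,v_12] − [v_7,v_12] + [v_7,v_8].
This gives a 30×12 integer matrix of rank 12; reducing to Smith normal form yields diagonal entries (1,1,1,1,1,1,1,1,1,1,1,2).

Now H_k = ker ∂_k / im ∂_{k+1}, so:

  H_0: rank C_0 − rank ∂_1 = 16 − 14 = 2, and the invariant factors of ∂_1 are all 1, so H_0 ≅ Z^2.
  H_1: rank ker ∂_1 − rank ∂_2 = (30 − 14) − 12 = 4, and ∂_2 has invariant factor 2 > 1, so H_1 ≅ Z^4 ⊕ Z/2Z.
  H_2: rank ker ∂_2 − rank ∂_3 = (12 − 12) − 0 = 0, and there is no ∂_3, so H_2 ≅ 0.

H_0 ≅ Z^2,  H_1 ≅ Z^4 ⊕ Z/2Z,  H_2 = 0.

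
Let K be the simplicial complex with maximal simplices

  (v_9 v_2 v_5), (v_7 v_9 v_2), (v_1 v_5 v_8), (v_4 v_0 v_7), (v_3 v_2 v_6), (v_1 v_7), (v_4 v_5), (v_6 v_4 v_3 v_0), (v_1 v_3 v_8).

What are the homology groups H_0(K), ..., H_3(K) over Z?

H_0 ≅ Z,  H_1 ≅ Z^4,  H_2 = 0,  H_3 = 0.

Order the vertices as v_0 < v_1 < v_2 < v_3 < v_4 < v_5 < v_6 < v_7 < v_8 < v_9. Listing each simplex with vertices in this order, K has dimension 3 with simplices:

  0-simplices (10): [v_0], [v_1], [v_2], [v_3], [v_4], [v_5], [v_6], [v_7], [v_8], [v_9]
  1-simplices (22): (22 of them)
  2-simplices (10): [v_0,v_3,v_4], [v_0,v_3,v_6], [v_0,v_4,v_6], [v_0,v_4,v_7], [v_1,v_3,v_8], [v_1,v_5,v_8], [v_2,v_3,v_6], [v_2,v_5,v_9], [v_2,v_7,v_9], [v_3,v_4,v_6]
  3-simplices (1): [v_0,v_3,v_4,v_6]

Hence C_0 ≅ Z^10, C_1 ≅ Z^22, C_2 ≅ Z^10, C_3 ≅ Z^1.

∂_1: C_1 → C_0 sends each edge [p,q] (with p < q) to q − p. For instance
  ∂[v_2,v_6] = [v_6] − [v_2].
The resulting 10×22 matrix has rank 9, and its Smith normal form has invariant factors (1,1,1,1,1,1,1,1,1).

Boundary ∂_2: C_2 → C_1 acts by ∂[p,q,r] = [q,r] − [p,r] + [p,q]. For instance
  ∂[v_0,v_3,v_4] = [v_3,v_4] − [v_0,v_4] + [v_0,v_3],
  ∂[v_2,v_5,v_9] = [v_5,v_9] − [v_2,v_9] + [v_2,v_5].
As a 22×10 matrix over Z this has rank 9, with invariant factors (1,1,1,1,1,1,1,1,1).

∂_3: C_3 → C_2 sends each 3-simplex σ to the alternating sum Σ_i (−1)^i (σ with its i-th vertex removed). For instance
  ∂[v_0,v_3,v_4,v_6] = [v_3,v_4,v_6] − [v_0,v_4,v_6] + [v_0,v_3,v_6] − [v_0,v_3,v_4].
The 10×1 boundary matrix has rank 1 and Smith normal form diag(1).

Now H_k = ker ∂_k / im ∂_{k+1}, so:

  H_0: rank C_0 − rank ∂_1 = 10 − 9 = 1, and the invariant factors of ∂_1 are all 1, so H_0 = Z.
  H_1: rank ker ∂_1 − rank ∂_2 = (22 − 9) − 9 = 4, and the invariant factors of ∂_2 are all 1, so H_1 = Z^4.
  H_2: rank ker ∂_2 − rank ∂_3 = (10 − 9) − 1 = 0, and the invariant factors of ∂_3 are all 1, so H_2 = 0.
  H_3: rank ker ∂_3 − rank ∂_4 = (1 − 1) − 0 = 0, and there is no ∂_4, so H_3 = 0.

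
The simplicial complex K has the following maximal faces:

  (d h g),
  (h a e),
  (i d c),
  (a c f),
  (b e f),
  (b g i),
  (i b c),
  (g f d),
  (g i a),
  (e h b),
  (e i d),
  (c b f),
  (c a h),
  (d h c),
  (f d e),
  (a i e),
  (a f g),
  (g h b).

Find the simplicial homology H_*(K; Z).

H_0 = Z,  H_1 = Z^2,  H_2 = Z.

Fix the vertex order a < b < c < d < e < f < g < h < i and write every simplex with vertices in increasing order. Then dim K = 2 and the simplices of K are:

  0-simplices (9): a, b, c, d, e, f, g, h, i
  1-simplices (27): ac, ae, af, ag, ah, ai, bc, be, bf, bg, bh, bi, cd, cf, ch, ci, de, df, dg, dh, di, ef, eh, ei, fg, gh, gi
  2-simplices (18): acf, ach, aeh, aei, afg, agi, bcf, bci, bef, beh, bgh, bgi, cdh, cdi, def, dei, dfg, dgh

so the chain groups are C_0 ≅ Z^9, C_1 ≅ Z^27, C_2 ≅ Z^18.

∂_1: C_1 → C_0 maps an edge to its endpoints' difference, ∂[p,q] = q − p.
The resulting 9×27 matrix has rank 8, and its Smith normal form has invariant factors (1,1,1,1,1,1,1,1).

The boundary map ∂_2: C_2 → C_1 maps a triangle to the signed sum of its edges. For instance
  ∂agi = gi − ai + ag,
  ∂aei = ei − ai + ae.
The 27×18 boundary matrix has rank 17 and Smith normal form diag(1,1,1,1,1,1,1,1,1,1,1,1,1,1,1,1,1).

Reading off H_k = ker ∂_k / im ∂_{k+1}:

  H_0: rank C_0 − rank ∂_1 = 9 − 8 = 1, and the invariant factors of ∂_1 are all 1, so H_0 = Z.
  H_1: rank ker ∂_1 − rank ∂_2 = (27 − 8) − 17 = 2, and the invariant factors of ∂_2 are all 1, so H_1 = Z^2.
  H_2: rank ker ∂_2 − rank ∂_3 = (18 − 17) − 0 = 1, and there is no ∂_3, so H_2 = Z.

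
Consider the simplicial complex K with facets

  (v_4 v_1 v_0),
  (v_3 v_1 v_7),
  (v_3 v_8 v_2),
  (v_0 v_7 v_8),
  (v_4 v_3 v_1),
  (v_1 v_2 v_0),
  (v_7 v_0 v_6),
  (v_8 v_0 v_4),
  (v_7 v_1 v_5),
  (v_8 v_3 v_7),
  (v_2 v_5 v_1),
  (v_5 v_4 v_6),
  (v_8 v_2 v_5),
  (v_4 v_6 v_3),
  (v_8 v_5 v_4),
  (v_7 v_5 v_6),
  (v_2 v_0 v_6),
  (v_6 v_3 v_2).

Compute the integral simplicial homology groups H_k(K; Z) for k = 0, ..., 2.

H_0 = Z,  H_1 = Z^2,  H_2 = Z.

Fix the vertex order v_0 < v_1 < v_2 < v_3 < v_4 < v_5 < v_6 < v_7 < v_8 and write every simplex with vertices in increasing order. Then dim K = 2 and the simplices of K are:

  0-simplices (9): [v_0], [v_1], [v_2], [v_3], [v_4], [v_5], [v_6], [v_7], [v_8]
  1-simplices (27): (27 of them)
  2-simplices (18): (18 of them)

giving chain groups C_0 ≅ Z^9, C_1 ≅ Z^27, C_2 ≅ Z^18.

∂_1: C_1 → C_0 sends each edge [p,q] (with p < q) to q − p.
The resulting 9×27 matrix has rank 8, and its Smith normal form has invariant factors (1,1,1,1,1,1,1,1).

The boundary map ∂_2: C_2 → C_1 sends each 2-simplex [p,q,r] to [q,r] − [p,r] + [p,q]. For instance
  ∂[v_2,v_3,v_6] = [v_3,v_6] − [v_2,v_6] + [v_2,v_3],
  ∂[v_4,v_5,v_8] = [v_5,v_8] − [v_4,v_8] + [v_4,v_5].
The resulting 27×18 matrix has rank 17, and its Smith normal form has invariant factors (1,1,1,1,1,1,1,1,1,1,1,1,1,1,1,1,1).

Reading off H_k = ker ∂_k / im ∂_{k+1}:

  H_0: rank C_0 − rank ∂_1 = 9 − 8 = 1, and the invariant factors of ∂_1 are all 1, so H_0 = Z.
  H_1: rank ker ∂_1 − rank ∂_2 = (27 − 8) − 17 = 2, and the invariant factors of ∂_2 are all 1, so H_1 = Z^2.
  H_2: rank ker ∂_2 − rank ∂_3 = (18 − 17) − 0 = 1, and there is no ∂_3, so H_2 = Z.

As a check, the Euler characteristic is 9 − 27 + 18 = 0, which agrees with 1 − 2 + 1 = 0.
(K is a triangulation of the torus T^2.)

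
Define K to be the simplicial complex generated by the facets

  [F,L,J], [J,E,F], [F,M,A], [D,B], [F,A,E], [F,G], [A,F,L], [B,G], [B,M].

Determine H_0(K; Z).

Order the vertices as A < B < D < E < F < G < J < L < M. Listing each simplex with vertices in this order, K has dimension 2 with simplices:

  0-simplices (9): A, B, D, E, F, G, J, L, M
  1-simplices (14): AE, AF, AL, AM, BD, BG, BM, EF, EJ, FG, FJ, FL, FM, JL
  2-simplices (5): AEF, AFL, AFM, EFJ, FJL

giving chain groups C_0 ≅ Z^9, C_1 ≅ Z^14, C_2 ≅ Z^5.

The boundary map ∂_1: C_1 → C_0 is given by ∂[p,q] = [q] − [p]. For instance
  ∂AF = F − A.
The 9×14 boundary matrix has rank 8 and Smith normal form diag(1,1,1,1,1,1,1,1).

The boundary map ∂_2: C_2 → C_1 acts by ∂[p,q,r] = [q,r] − [p,r] + [p,q]. For instance
  ∂AEF = EF − AF + AE,
  ∂FJL = JL − FL + FJ.
This gives a 14×5 integer matrix of rank 5; reducing to Smith normal form yields diagonal entries (1,1,1,1,1).

From H_k ≅ ker(∂_k) / im(∂_{k+1}) we obtain:

  H_0: rank C_0 − rank ∂_1 = 9 − 8 = 1, and the invariant factors of ∂_1 are all 1, so H_0 = Z.

H_0 = Z.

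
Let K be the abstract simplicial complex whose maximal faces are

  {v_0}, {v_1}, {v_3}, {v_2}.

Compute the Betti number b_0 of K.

b_0 = 4.

We work with the vertex ordering v_0 < v_1 < v_2 < v_3. The simplices of K, each written with vertices in increasing order, are:

  0-simplices (4): [v_0], [v_1], [v_2], [v_3]

so the chain groups are C_0 ≅ Z^4.

Now H_k = ker ∂_k / im ∂_{k+1}, so:

  H_0: rank C_0 − rank ∂_1 = 4 − 0 = 4, and there is no ∂_1, so H_0 = Z^4.

Hence the Betti numbers are b_0 = 4.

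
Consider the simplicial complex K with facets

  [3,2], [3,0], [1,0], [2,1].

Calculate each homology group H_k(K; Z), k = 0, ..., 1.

Order the vertices as 0 < 1 < 2 < 3. Listing each simplex with vertices in this order, K has dimension 1 with simplices:

  0-simplices (4): [0], [1], [2], [3]
  1-simplices (4): [0,1], [0,3], [1,2], [2,3]

giving chain groups C_0 ≅ Z^4, C_1 ≅ Z^4.

The boundary map ∂_1: C_1 → C_0 sends each edge [p,q] (with p < q) to q − p. For instance
  ∂[0,3] = [3] − [0].
As a 4×4 matrix over Z this has rank 3, with invariant factors (1,1,1).

Reading off H_k = ker ∂_k / im ∂_{k+1}:

  H_0: rank C_0 − rank ∂_1 = 4 − 3 = 1, and the invariant factors of ∂_1 are all 1, so H_0 = Z.
  H_1: rank ker ∂_1 − rank ∂_2 = (4 − 3) − 0 = 1, and there is no ∂_2, so H_1 = Z.

(K is a triangulation of the circle S^1.)

H_0 = Z,  H_1 = Z.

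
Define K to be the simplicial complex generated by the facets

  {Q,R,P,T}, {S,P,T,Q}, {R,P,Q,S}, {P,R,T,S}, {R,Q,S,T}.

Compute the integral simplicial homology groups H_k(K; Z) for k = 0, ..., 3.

H_0 ≅ Z,  H_1 = 0,  H_2 = 0,  H_3 ≅ Z.

K has 5 vertices, 10 edges, 10 triangles, 5 3-simplices.
rank ∂_0 = 0, rank ∂_1 = 4 ⇒ b_0 = 5 − 0 − 4 = 1; all invariant factors of ∂_1 are 1 so no torsion. So H_0 = Z.
rank ∂_1 = 4, rank ∂_2 = 6 ⇒ b_1 = 10 − 4 − 6 = 0; all invariant factors of ∂_2 are 1 so no torsion. So H_1 = 0.
rank ∂_2 = 6, rank ∂_3 = 4 ⇒ b_2 = 10 − 6 − 4 = 0; all invariant factors of ∂_3 are 1 so no torsion. So H_2 = 0.
rank ∂_3 = 4, rank ∂_4 = 0 ⇒ b_3 = 5 − 4 − 0 = 1. So H_3 = Z.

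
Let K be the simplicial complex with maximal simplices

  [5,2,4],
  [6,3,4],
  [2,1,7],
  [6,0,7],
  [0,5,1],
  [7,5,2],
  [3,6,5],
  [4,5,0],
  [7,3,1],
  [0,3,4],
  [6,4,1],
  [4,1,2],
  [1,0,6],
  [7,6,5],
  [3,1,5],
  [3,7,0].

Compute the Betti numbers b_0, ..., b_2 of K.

Order the vertices as 0 < 1 < 2 < 3 < 4 < 5 < 6 < 7. Listing each simplex with vertices in this order, K has dimension 2 with simplices:

  0-simplices (8): [0], [1], [2], [3], [4], [5], [6], [7]
  1-simplices (24): (24 of them)
  2-simplices (16): [0,1,5], [0,1,6], [0,3,4], [0,3,7], [0,4,5], [0,6,7], [1,2,4], [1,2,7], [1,3,5], [1,3,7], [1,4,6], [2,4,5], [2,5,7], [3,4,6], [3,5,6], [5,6,7]

giving chain groups C_0 ≅ Z^8, C_1 ≅ Z^24, C_2 ≅ Z^16.

∂_1: C_1 → C_0 sends each edge [p,q] (with p < q) to q − p. For instance
  ∂[3,4] = [4] − [3].
As a 8×24 matrix over Z this has rank 7, with invariant factors (1,1,1,1,1,1,1).

∂_2: C_2 → C_1 maps a triangle to the signed sum of its edges. For instance
  ∂[0,4,5] = [4,5] − [0,5] + [0,4],
  ∂[1,2,7] = [2,7] − [1,7] + [1,2].
The 24×16 boundary matrix has rank 15 and Smith normal form diag(1,1,1,1,1,1,1,1,1,1,1,1,1,1,1).

From H_k ≅ ker(∂_k) / im(∂_{k+1}) we obtain:

  H_0: rank C_0 − rank ∂_1 = 8 − 7 = 1, and the invariant factors of ∂_1 are all 1, so H_0 = Z.
  H_1: rank ker ∂_1 − rank ∂_2 = (24 − 7) − 15 = 2, and the invariant factors of ∂_2 are all 1, so H_1 = Z^2.
  H_2: rank ker ∂_2 − rank ∂_3 = (16 − 15) − 0 = 1, and there is no ∂_3, so H_2 = Z.

As a check, the Euler characteristic is 8 − 24 + 16 = 0, which agrees with 1 − 2 + 1 = 0.
(K is a triangulation of the torus T^2.)

Hence the Betti numbers are b_0 = 1, b_1 = 2, b_2 = 1.

b_0 = 1, b_1 = 2, b_2 = 1.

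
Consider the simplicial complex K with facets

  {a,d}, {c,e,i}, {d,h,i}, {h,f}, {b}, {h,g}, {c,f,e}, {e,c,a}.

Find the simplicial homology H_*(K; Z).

Order the vertices as a < b < c < d < e < f < g < h < i. Listing each simplex with vertices in this order, K has dimension 2 with simplices:

  0-simplices (9): a, b, c, d, e, f, g, h, i
  1-simplices (13): ac, ad, ae, ce, cf, ci, dh, di, ef, ei, fh, gh, hi
  2-simplices (4): ace, cef, cei, dhi

Hence C_0 ≅ Z^9, C_1 ≅ Z^13, C_2 ≅ Z^4.

∂_1: C_1 → C_0 is given by ∂[p,q] = [q] − [p].
This gives a 9×13 integer matrix of rank 7; reducing to Smith normal form yields diagonal entries (1,1,1,1,1,1,1).

Boundary ∂_2: C_2 → C_1 sends each 2-simplex [p,q,r] to [q,r] − [p,r] + [p,q]. For instance
  ∂cei = ei − ci + ce,
  ∂cef = ef − cf + ce.
This gives a 13×4 integer matrix of rank 4; reducing to Smith normal form yields diagonal entries (1,1,1,1).

From H_k ≅ ker(∂_k) / im(∂_{k+1}) we obtain:

  H_0: rank C_0 − rank ∂_1 = 9 − 7 = 2, and the invariant factors of ∂_1 are all 1, so H_0 ≅ Z^2.
  H_1: rank ker ∂_1 − rank ∂_2 = (13 − 7) − 4 = 2, and the invariant factors of ∂_2 are all 1, so H_1 ≅ Z^2.
  H_2: rank ker ∂_2 − rank ∂_3 = (4 − 4) − 0 = 0, and there is no ∂_3, so H_2 ≅ 0.

H_0 = Z^2,  H_1 = Z^2,  H_2 = 0.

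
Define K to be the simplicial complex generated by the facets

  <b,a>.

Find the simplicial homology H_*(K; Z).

We work with the vertex ordering a < b. The simplices of K, each written with vertices in increasing order, are:

  0-simplices (2): a, b
  1-simplices (1): ab

Hence C_0 ≅ Z^2, C_1 ≅ Z^1.

Boundary ∂_1: C_1 → C_0 is given by ∂[p,q] = [q] − [p]. For instance
  ∂ab = b − a.
As a 2×1 matrix over Z this has rank 1, with invariant factors (1).

Now H_k = ker ∂_k / im ∂_{k+1}, so:

  H_0: rank C_0 − rank ∂_1 = 2 − 1 = 1, and the invariant factors of ∂_1 are all 1, so H_0 ≅ Z.
  H_1: rank ker ∂_1 − rank ∂_2 = (1 − 1) − 0 = 0, and there is no ∂_2, so H_1 ≅ 0.

As a check, the Euler characteristic is 2 − 1 = 1, which agrees with 1 − 0 = 1.

H_0 ≅ Z,  H_1 = 0.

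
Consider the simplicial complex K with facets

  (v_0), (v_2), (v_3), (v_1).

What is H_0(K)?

H_0 ≅ Z^4.

Take the total order v_0 < v_1 < v_2 < v_3 on the vertex set. Then K (dimension 0) consists of the simplices:

  0-simplices (4): [v_0], [v_1], [v_2], [v_3]

giving chain groups C_0 ≅ Z^4.

Reading off H_k = ker ∂_k / im ∂_{k+1}:

  H_0: rank C_0 − rank ∂_1 = 4 − 0 = 4, and there is no ∂_1, so H_0 ≅ Z^4.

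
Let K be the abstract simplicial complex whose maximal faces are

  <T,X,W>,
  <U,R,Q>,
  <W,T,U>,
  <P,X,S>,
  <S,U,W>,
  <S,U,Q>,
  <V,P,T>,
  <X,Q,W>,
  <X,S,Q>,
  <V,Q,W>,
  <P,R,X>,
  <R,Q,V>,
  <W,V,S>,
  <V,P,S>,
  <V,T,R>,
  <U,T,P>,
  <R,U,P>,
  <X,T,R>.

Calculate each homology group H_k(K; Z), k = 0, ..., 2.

H_0 ≅ Z,  H_1 ≅ Z ⊕ Z_2,  H_2 = 0.

Fix the vertex order P < Q < R < S < T < U < V < W < X and write every simplex with vertices in increasing order. Then dim K = 2 and the simplices of K are:

  0-simplices (9): P, Q, R, S, T, U, V, W, X
  1-simplices (27): PR, PS, PT, PU, PV, PX, QR, QS, QU, QV, QW, QX, RT, RU, RV, RX, SU, SV, SW, SX, TU, TV, TW, TX, UW, VW, WX
  2-simplices (18): PRU, PRX, PSV, PSX, PTU, PTV, QRU, QRV, QSU, QSX, QVW, QWX, RTV, RTX, SUW, SVW, TUW, TWX

so the chain groups are C_0 ≅ Z^9, C_1 ≅ Z^27, C_2 ≅ Z^18.

The boundary map ∂_1: C_1 → C_0 is given by ∂[p,q] = [q] − [p]. For instance
  ∂QV = V − Q.
The resulting 9×27 matrix has rank 8, and its Smith normal form has invariant factors (1,1,1,1,1,1,1,1).

∂_2: C_2 → C_1 acts by ∂[p,q,r] = [q,r] − [p,r] + [p,q]. For instance
  ∂SUW = UW − SW + SU,
  ∂PTU = TU − PU + PT.
This gives a 27×18 integer matrix of rank 18; reducing to Smith normal form yields diagonal entries (1,1,1,1,1,1,1,1,1,1,1,1,1,1,1,1,1,2).

Reading off H_k = ker ∂_k / im ∂_{k+1}:

  H_0: rank C_0 − rank ∂_1 = 9 − 8 = 1, and the invariant factors of ∂_1 are all 1, so H_0 = Z.
  H_1: rank ker ∂_1 − rank ∂_2 = (27 − 8) − 18 = 1, and ∂_2 has invariant factor 2 > 1, so H_1 = Z ⊕ Z_2.
  H_2: rank ker ∂_2 − rank ∂_3 = (18 − 18) − 0 = 0, and there is no ∂_3, so H_2 = 0.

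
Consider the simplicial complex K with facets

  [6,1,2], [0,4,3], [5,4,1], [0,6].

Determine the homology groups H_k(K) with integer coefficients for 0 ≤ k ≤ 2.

H_0 ≅ Z,  H_1 ≅ Z,  H_2 = 0.

We work with the vertex ordering 0 < 1 < 2 < 3 < 4 < 5 < 6. The simplices of K, each written with vertices in increasing order, are:

  0-simplices (7): [0], [1], [2], [3], [4], [5], [6]
  1-simplices (10): [0,3], [0,4], [0,6], [1,2], [1,4], [1,5], [1,6], [2,6], [3,4], [4,5]
  2-simplices (3): [0,3,4], [1,2,6], [1,4,5]

giving chain groups C_0 ≅ Z^7, C_1 ≅ Z^10, C_2 ≅ Z^3.

∂_1: C_1 → C_0 sends each edge [p,q] (with p < q) to q − p. For instance
  ∂[0,3] = [3] − [0].
This gives a 7×10 integer matrix of rank 6; reducing to Smith normal form yields diagonal entries (1,1,1,1,1,1).

Boundary ∂_2: C_2 → C_1 sends each 2-simplex [p,q,r] to [q,r] − [p,r] + [p,q]. For instance
  ∂[1,2,6] = [2,6] − [1,6] + [1,2],
  ∂[0,3,4] = [3,4] − [0,4] + [0,3].
The resulting 10×3 matrix has rank 3, and its Smith normal form has invariant factors (1,1,1).

Now H_k = ker ∂_k / im ∂_{k+1}, so:

  H_0: rank C_0 − rank ∂_1 = 7 − 6 = 1, and the invariant factors of ∂_1 are all 1, so H_0 ≅ Z.
  H_1: rank ker ∂_1 − rank ∂_2 = (10 − 6) − 3 = 1, and the invariant factors of ∂_2 are all 1, so H_1 ≅ Z.
  H_2: rank ker ∂_2 − rank ∂_3 = (3 − 3) − 0 = 0, and there is no ∂_3, so H_2 ≅ 0.

As a check, the Euler characteristic is 7 − 10 + 3 = 0, which agrees with 1 − 1 + 0 = 0.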